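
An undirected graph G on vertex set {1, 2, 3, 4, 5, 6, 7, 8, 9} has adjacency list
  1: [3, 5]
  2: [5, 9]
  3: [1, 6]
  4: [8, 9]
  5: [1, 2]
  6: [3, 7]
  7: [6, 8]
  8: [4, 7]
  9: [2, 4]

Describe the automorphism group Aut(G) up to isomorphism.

D_9

Every vertex has degree 2 and the graph is connected, so G is the 9-cycle C_9. The automorphisms of the 9-cycle are exactly the symmetries of a regular 9-gon: the dihedral group D_9, |D_9| = 18.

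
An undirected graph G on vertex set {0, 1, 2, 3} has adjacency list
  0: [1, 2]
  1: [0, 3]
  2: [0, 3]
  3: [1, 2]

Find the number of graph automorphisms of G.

8

G is 2-regular and connected on 4 vertices, i.e. the cycle C_4. The automorphisms of the 4-cycle are exactly the symmetries of a regular 4-gon: the dihedral group D_4, |D_4| = 8.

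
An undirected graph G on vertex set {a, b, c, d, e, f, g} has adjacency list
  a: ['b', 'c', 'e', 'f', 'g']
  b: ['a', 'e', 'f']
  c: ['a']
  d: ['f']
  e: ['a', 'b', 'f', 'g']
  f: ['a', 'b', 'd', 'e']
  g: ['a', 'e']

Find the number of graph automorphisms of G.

1

Degrees alone do not determine every vertex (e.g. c and d both have degree 1), but their neighbour-degree multisets differ: N(c) has degrees [5] while N(d) has degrees [4]. Repeating this refinement separates all vertices, so the only automorphism is the identity.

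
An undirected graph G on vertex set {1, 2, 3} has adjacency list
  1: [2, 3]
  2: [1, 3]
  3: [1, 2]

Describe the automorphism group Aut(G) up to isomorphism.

Every vertex has degree 2, so G is the complete graph K_3. Every bijection on the vertex set is an automorphism of K_3; hence Aut(K_3) ≅ S_3, order 6.

S_3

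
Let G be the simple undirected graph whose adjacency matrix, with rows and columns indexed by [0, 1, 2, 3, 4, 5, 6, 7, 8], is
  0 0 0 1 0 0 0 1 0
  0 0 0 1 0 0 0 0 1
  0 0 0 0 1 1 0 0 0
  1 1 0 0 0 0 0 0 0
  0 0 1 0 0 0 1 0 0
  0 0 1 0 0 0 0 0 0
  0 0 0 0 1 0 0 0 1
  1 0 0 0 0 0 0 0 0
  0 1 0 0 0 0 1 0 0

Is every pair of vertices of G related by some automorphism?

Automorphisms preserve degree, but G has vertices of degree 1 and vertices of degree 2; no automorphism maps one to the other, so G is not vertex-transitive.

No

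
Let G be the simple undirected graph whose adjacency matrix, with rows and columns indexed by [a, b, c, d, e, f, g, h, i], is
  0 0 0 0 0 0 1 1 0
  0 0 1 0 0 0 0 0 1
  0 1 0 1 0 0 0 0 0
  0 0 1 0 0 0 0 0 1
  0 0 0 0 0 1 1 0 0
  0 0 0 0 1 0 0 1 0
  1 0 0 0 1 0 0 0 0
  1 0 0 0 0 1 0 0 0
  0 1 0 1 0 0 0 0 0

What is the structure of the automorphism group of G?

D_4 × D_5

G has two connected components, {a, e, f, g, h} and {b, c, d, i}; each is 2-regular, so G = C_5 ⊔ C_4. No automorphism exchanges components of different sizes, hence Aut(G) is the direct product D_4 × D_5, order 80.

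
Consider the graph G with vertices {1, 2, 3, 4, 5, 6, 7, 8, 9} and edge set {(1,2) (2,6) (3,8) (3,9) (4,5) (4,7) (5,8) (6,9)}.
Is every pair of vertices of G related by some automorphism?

Automorphisms preserve degree, but G has vertices of degree 1 and vertices of degree 2; no automorphism maps one to the other, so G is not vertex-transitive.

No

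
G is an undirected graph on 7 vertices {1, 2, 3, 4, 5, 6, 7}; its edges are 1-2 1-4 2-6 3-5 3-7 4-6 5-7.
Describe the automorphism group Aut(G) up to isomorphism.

D_4 × D_3

G has two connected components, {1, 2, 4, 6} and {3, 5, 7}; each is 2-regular, so G = C_4 ⊔ C_3. The components are non-isomorphic (different sizes), so Aut(G) = Aut(C_4) × Aut(C_3) = D_4 × D_3 of order 8·6 = 48.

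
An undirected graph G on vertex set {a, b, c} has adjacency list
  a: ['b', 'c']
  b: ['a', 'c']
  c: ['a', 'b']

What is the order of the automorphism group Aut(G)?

Every vertex has degree 2, so G is the complete graph K_3. Every bijection on the vertex set is an automorphism of K_3; hence Aut(K_3) ≅ S_3, order 6.

6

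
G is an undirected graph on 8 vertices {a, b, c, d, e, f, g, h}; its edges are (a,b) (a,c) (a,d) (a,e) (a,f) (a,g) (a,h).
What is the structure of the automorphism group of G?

S_7

Vertex a has degree 7 and every other vertex has degree 1, so G is the star K_{1,7} with centre a. The 7 leaves are pairwise interchangeable while the centre is fixed, giving Aut(G) = S_7.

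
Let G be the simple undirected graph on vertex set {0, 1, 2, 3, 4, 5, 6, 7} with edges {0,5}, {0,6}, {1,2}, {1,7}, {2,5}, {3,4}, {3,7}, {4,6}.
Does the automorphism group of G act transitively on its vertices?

Yes

Every vertex has degree 2 and the graph is connected, so G is the 8-cycle C_8. The automorphisms of the 8-cycle are exactly the symmetries of a regular 8-gon: the dihedral group D_8, |D_8| = 16. Under this action every vertex can be carried to every other, so G is vertex-transitive.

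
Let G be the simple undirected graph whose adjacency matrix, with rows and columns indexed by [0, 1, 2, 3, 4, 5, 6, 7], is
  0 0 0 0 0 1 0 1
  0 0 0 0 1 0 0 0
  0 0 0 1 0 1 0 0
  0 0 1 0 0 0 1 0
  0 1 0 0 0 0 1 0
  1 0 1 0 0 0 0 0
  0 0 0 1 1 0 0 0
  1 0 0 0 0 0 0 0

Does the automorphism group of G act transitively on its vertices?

No

Automorphisms preserve degree, but G has vertices of degree 1 and vertices of degree 2; no automorphism maps one to the other, so G is not vertex-transitive.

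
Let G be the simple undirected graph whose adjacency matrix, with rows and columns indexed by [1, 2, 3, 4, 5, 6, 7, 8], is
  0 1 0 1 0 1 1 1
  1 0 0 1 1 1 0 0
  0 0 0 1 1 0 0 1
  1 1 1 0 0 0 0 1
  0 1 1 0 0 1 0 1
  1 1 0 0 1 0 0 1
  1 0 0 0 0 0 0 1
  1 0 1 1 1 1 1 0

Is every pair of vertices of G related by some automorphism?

No

Vertex 1 is the only vertex of degree 5, so every automorphism fixes it; G is not vertex-transitive.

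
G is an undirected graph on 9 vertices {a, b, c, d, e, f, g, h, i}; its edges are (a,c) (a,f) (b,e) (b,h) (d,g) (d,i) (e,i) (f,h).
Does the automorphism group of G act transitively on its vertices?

No

Automorphisms preserve degree, but G has vertices of degree 1 and vertices of degree 2; no automorphism maps one to the other, so G is not vertex-transitive.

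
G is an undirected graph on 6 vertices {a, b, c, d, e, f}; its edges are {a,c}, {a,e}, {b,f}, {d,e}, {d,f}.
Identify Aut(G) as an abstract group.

The degree sequence is [2, 1, 1, 2, 2, 2]; the two degree-1 vertices b and c are the ends of a path, so G = P_6. The only nontrivial automorphism of a path is the end-to-end reflection, so Aut(G) ≅ Z_2.

Z_2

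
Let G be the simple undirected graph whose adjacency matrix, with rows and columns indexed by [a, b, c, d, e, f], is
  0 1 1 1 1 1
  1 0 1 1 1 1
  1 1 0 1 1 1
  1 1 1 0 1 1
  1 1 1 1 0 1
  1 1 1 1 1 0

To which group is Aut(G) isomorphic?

S_6

All 6 vertices are pairwise adjacent: G = K_6. Every bijection on the vertex set is an automorphism of K_6; hence Aut(K_6) ≅ S_6, order 720.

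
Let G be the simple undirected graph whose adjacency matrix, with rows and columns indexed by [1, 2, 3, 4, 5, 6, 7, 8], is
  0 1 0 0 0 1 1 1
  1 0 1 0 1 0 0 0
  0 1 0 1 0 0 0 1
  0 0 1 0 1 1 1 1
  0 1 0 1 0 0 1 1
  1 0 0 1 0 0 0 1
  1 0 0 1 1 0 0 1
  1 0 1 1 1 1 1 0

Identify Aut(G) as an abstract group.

1

Degrees alone do not determine every vertex (e.g. 1 and 5 both have degree 4), but their neighbour-degree multisets differ: N(1) has degrees [3, 3, 4, 6] while N(5) has degrees [3, 4, 5, 6]. Repeating this refinement separates all vertices, so the only automorphism is the identity.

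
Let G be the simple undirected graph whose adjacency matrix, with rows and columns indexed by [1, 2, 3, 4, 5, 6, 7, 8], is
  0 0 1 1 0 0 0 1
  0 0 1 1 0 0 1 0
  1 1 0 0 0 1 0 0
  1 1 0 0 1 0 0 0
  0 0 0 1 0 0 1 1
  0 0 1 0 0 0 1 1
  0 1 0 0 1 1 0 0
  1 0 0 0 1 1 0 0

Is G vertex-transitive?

G is 3-regular and bipartite on 2^3 = 8 vertices with girth 4; it is the hypercube graph Q_3. The symmetry group of the 3-cube is the hyperoctahedral group B_3 = Z_2 ≀ S_3, of order 2^3·3! = 48. This group acts transitively on the 8 vertices.

Yes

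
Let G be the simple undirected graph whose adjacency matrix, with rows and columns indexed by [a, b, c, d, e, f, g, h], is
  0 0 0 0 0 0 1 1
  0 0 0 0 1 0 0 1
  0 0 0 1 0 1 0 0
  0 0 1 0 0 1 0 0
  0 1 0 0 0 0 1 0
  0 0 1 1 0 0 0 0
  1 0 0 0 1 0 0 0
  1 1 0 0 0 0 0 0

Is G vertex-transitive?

No

G has two connected components, {a, b, e, g, h} and {c, d, f}; each is 2-regular, so G = C_5 ⊔ C_3. The orbit of a under Aut(G) is {a, b, e, g, h}, which does not contain c, so G is not vertex-transitive.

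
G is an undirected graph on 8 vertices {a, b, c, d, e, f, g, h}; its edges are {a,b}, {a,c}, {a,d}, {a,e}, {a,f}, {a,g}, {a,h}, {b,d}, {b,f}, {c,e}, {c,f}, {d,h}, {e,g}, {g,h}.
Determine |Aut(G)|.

14

Vertex a is the unique vertex of degree 7; the remaining 7 vertices each have degree 3 and induce a cycle, so G is the wheel on 8 vertices with hub a. With the hub fixed, the remaining symmetry is that of the rim cycle C_7, giving the dihedral group D_7.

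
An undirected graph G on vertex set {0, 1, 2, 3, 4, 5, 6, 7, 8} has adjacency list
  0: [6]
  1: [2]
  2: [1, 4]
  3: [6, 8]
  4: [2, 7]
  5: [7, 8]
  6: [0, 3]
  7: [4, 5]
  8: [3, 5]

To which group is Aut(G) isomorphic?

Z_2

The degree sequence is [1, 1, 2, 2, 2, 2, 2, 2, 2]; the two degree-1 vertices 0 and 1 are the ends of a path, so G = P_9. A path has exactly one nontrivial symmetry — reversal — giving Aut(G) of order 2.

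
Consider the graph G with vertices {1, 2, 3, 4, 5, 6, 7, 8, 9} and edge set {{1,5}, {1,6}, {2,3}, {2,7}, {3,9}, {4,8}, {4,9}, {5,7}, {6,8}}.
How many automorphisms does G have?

18

G is 2-regular and connected on 9 vertices, i.e. the cycle C_9. The automorphisms of the 9-cycle are exactly the symmetries of a regular 9-gon: the dihedral group D_9, |D_9| = 18.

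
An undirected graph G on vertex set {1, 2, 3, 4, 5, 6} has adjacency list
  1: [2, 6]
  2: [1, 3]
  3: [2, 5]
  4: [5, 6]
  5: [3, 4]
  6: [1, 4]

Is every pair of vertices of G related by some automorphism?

G is 2-regular and connected on 6 vertices, i.e. the cycle C_6. The automorphisms of the 6-cycle are exactly the symmetries of a regular 6-gon: the dihedral group D_6, |D_6| = 12. Under this action every vertex can be carried to every other, so G is vertex-transitive.

Yes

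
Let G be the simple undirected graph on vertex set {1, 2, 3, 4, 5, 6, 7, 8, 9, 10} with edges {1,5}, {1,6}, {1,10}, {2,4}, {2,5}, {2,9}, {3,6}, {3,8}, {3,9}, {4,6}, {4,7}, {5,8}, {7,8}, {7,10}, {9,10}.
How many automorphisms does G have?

120

G is 3-regular on 10 vertices with no triangles and no 4-cycles (girth 5): this is the Petersen graph. Viewing the Petersen graph as the Kneser graph K(5,2) — vertices are 2-subsets of {1,…,5}, edges join disjoint pairs — its automorphisms are exactly the permutations of the 5-element set, so Aut ≅ S_5 of order 120.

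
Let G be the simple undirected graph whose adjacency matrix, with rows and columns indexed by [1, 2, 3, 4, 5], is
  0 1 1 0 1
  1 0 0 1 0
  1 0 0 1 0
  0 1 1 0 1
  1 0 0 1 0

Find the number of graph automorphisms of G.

The vertices split by degree into {1, 4} (degree 3) and {2, 3, 5} (degree 2); every edge runs between the two parts, so G is the complete bipartite graph K_{2,3}. Automorphisms preserve the bipartition setwise (since the parts differ in size) and act as S_3 × S_2 within it; |Aut| = 12.

12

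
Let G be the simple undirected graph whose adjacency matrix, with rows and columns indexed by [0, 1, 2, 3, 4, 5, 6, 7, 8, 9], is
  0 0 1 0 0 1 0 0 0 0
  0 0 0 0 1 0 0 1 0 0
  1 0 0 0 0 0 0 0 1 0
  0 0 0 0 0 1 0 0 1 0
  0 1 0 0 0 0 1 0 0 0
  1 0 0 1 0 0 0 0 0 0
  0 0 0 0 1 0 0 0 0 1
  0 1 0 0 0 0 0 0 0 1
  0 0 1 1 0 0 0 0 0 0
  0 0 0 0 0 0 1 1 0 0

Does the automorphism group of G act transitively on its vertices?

G has two connected components, {1, 4, 6, 7, 9} and {0, 2, 3, 5, 8}; each is 2-regular, so G = C_5 ⊔ C_5. Aut of a disjoint union of two copies of C_5 is the wreath product D_5 ≀ Z_2, of order 2·10² = 200. This group acts transitively on the 10 vertices.

Yes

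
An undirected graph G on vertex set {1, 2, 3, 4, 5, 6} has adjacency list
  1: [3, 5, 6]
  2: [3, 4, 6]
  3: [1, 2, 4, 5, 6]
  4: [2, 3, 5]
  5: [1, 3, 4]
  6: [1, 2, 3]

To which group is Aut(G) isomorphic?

the dihedral group of order 10

Vertex 3 is the unique vertex of degree 5; the remaining 5 vertices each have degree 3 and induce a cycle, so G is the wheel on 6 vertices with hub 3. Every automorphism fixes the hub and acts on the rim 5-cycle, so Aut(G) ≅ Aut(C_5) = D_5 of order 10.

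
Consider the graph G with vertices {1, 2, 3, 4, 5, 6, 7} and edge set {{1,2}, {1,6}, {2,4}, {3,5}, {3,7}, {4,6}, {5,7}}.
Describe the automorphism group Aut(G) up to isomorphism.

G has two connected components, {1, 2, 4, 6} and {3, 5, 7}; each is 2-regular, so G = C_4 ⊔ C_3. No automorphism exchanges components of different sizes, hence Aut(G) is the direct product D_3 × D_4, order 48.

D_3 × D_4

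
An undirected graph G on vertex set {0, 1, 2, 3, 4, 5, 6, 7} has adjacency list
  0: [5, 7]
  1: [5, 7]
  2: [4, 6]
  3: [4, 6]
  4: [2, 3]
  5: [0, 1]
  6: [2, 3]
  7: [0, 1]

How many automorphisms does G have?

G has two connected components, {2, 3, 4, 6} and {0, 1, 5, 7}; each is 2-regular, so G = C_4 ⊔ C_4. Aut of a disjoint union of two copies of C_4 is the wreath product D_4 ≀ Z_2, of order 2·8² = 128.

128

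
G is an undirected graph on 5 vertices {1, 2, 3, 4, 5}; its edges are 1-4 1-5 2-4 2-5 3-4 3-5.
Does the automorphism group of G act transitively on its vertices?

Automorphisms preserve degree, but G has vertices of degree 2 and vertices of degree 3; no automorphism maps one to the other, so G is not vertex-transitive.

No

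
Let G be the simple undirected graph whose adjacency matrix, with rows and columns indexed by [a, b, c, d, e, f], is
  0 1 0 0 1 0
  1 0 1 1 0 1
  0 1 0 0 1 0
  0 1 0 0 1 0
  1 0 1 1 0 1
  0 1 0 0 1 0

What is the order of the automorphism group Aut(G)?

The vertices split by degree into {b, e} (degree 4) and {a, c, d, f} (degree 2); every edge runs between the two parts, so G is the complete bipartite graph K_{2,4}. Automorphisms preserve the bipartition setwise (since the parts differ in size) and act as S_4 × S_2 within it; |Aut| = 48.

48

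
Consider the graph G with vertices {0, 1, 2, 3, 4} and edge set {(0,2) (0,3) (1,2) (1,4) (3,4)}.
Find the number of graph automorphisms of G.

10

G is 2-regular and connected on 5 vertices, i.e. the cycle C_5. The automorphisms of the 5-cycle are exactly the symmetries of a regular 5-gon: the dihedral group D_5, |D_5| = 10.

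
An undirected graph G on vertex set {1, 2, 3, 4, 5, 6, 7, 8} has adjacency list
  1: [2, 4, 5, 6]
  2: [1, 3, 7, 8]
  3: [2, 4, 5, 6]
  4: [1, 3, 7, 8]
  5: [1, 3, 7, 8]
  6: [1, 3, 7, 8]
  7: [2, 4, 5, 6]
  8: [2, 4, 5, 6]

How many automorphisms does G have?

G is 4-regular and bipartite with parts {2, 4, 5, 6} and {1, 3, 7, 8} (each part is independent and every cross-pair is an edge), so G = K_{4,4}. Aut(K_{4,4}) is the wreath product S_4 ≀ Z_2: permute within each part, then optionally swap the parts; |Aut| = 2·(4!)² = 1152.

1152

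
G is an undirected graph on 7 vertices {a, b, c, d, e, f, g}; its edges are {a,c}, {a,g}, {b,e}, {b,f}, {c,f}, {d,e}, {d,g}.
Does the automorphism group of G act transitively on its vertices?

Yes

G is 2-regular and connected on 7 vertices, i.e. the cycle C_7. C_7 has 7 rotations and 7 reflections, so Aut(C_7) ≅ D_7 of order 14. This group acts transitively on the 7 vertices.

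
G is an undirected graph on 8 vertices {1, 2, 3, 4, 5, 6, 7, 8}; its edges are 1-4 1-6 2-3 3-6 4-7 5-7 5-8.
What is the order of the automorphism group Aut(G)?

The degree sequence is [2, 1, 2, 2, 2, 2, 2, 1]; the two degree-1 vertices 2 and 8 are the ends of a path, so G = P_8. The only nontrivial automorphism of a path is the end-to-end reflection, so Aut(G) ≅ Z_2.

2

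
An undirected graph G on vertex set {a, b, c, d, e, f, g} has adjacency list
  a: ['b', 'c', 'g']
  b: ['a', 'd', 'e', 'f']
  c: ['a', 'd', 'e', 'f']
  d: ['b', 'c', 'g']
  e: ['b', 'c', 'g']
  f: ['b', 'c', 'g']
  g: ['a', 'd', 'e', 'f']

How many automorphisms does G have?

The vertices split by degree into {b, c, g} (degree 4) and {a, d, e, f} (degree 3); every edge runs between the two parts, so G is the complete bipartite graph K_{3,4}. The parts have unequal sizes, so no automorphism swaps them; each part is permuted independently, giving S_4 × S_3 of order 4!·3! = 144.

144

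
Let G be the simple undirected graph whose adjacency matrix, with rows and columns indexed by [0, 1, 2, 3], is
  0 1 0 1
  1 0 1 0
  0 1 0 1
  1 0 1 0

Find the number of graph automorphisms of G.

8

G is 2-regular and bipartite on 2^2 = 4 vertices with girth 4; it is the hypercube graph Q_2. The symmetry group of the 2-cube is the hyperoctahedral group B_2 = Z_2 ≀ S_2, of order 2^2·2! = 8.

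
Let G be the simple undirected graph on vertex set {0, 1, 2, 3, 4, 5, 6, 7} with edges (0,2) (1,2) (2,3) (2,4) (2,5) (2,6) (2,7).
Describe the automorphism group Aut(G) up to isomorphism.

Vertex 2 has degree 7 and every other vertex has degree 1, so G is the star K_{1,7} with centre 2. Any automorphism fixes the centre and permutes the 7 leaves freely, so Aut(G) ≅ S_7 of order 7! = 5040.

S_7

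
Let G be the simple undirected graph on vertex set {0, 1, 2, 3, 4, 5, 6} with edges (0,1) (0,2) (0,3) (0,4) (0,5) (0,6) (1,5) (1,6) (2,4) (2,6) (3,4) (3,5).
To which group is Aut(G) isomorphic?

the dihedral group of order 12

Vertex 0 is the unique vertex of degree 6; the remaining 6 vertices each have degree 3 and induce a cycle, so G is the wheel on 7 vertices with hub 0. With the hub fixed, the remaining symmetry is that of the rim cycle C_6, giving the dihedral group D_6.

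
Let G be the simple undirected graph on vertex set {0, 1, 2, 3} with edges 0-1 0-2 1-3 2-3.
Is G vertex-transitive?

Every vertex has degree 2 and the graph is connected, so G is the 4-cycle C_4. The automorphisms of the 4-cycle are exactly the symmetries of a regular 4-gon: the dihedral group D_4, |D_4| = 8. Under this action every vertex can be carried to every other, so G is vertex-transitive.

Yes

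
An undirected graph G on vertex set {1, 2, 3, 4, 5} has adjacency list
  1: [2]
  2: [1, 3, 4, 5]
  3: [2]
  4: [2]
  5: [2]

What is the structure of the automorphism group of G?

the symmetric group on 4 letters

Vertex 2 has degree 4 and every other vertex has degree 1, so G is the star K_{1,4} with centre 2. The 4 leaves are pairwise interchangeable while the centre is fixed, giving Aut(G) = S_4.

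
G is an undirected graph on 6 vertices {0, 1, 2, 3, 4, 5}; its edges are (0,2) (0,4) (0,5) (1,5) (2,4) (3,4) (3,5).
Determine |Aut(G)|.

1

The degree sequence is [3, 1, 2, 2, 3, 3]. Checking the degree-preserving permutations of the vertex set shows that none except the identity preserves every edge, so Aut(G) is trivial.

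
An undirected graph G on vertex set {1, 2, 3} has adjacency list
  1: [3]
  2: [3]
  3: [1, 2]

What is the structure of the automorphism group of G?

The degree sequence is [1, 1, 2]; the two degree-1 vertices 1 and 2 are the ends of a path, so G = P_3. The only nontrivial automorphism of a path is the end-to-end reflection, so Aut(G) ≅ Z_2.

the cyclic group of order 2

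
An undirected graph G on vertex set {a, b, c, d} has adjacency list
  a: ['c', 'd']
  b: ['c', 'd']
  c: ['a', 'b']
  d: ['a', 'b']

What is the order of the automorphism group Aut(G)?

G is 2-regular and bipartite on 2^2 = 4 vertices with girth 4; it is the hypercube graph Q_2. Aut(Q_2) consists of the signed permutations of the 2 coordinate axes: 2! permutations times 2^2 sign flips, so |Aut| = 2^2·2! = 8.

8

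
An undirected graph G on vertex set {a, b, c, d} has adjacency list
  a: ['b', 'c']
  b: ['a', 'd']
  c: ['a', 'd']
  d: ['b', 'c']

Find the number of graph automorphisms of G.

G is 2-regular and bipartite with parts {b, c} and {a, d} (each part is independent and every cross-pair is an edge), so G = K_{2,2}. Each part can be permuted independently (S_2 × S_2) and the two equal-size parts can also be swapped, giving (S_2 × S_2) ⋊ Z_2 of order 2·(2!)² = 8.

8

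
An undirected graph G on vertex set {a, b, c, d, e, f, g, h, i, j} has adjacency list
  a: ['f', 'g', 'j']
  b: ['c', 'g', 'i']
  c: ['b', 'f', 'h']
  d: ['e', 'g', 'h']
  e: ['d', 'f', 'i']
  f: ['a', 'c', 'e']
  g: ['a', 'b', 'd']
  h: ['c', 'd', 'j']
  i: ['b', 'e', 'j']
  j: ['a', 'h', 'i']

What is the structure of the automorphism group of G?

the symmetric group S_5

G is 3-regular on 10 vertices with no triangles and no 4-cycles (girth 5): this is the Petersen graph. It is a classical fact that the Petersen graph has automorphism group S_5 (order 120), arising from its description as the Kneser graph K(5,2).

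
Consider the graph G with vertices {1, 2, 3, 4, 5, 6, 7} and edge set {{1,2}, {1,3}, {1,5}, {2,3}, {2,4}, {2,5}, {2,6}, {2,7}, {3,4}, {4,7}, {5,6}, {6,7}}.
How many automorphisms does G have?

Vertex 2 is the unique vertex of degree 6; the remaining 6 vertices each have degree 3 and induce a cycle, so G is the wheel on 7 vertices with hub 2. With the hub fixed, the remaining symmetry is that of the rim cycle C_6, giving the dihedral group D_6.

12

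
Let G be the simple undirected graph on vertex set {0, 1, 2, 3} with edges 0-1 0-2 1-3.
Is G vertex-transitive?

Automorphisms preserve degree, but G has vertices of degree 1 and vertices of degree 2; no automorphism maps one to the other, so G is not vertex-transitive.

No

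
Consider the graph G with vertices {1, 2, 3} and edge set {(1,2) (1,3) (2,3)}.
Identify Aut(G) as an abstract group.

S_3

Every vertex has degree 2, so G is the complete graph K_3. Any permutation of the 3 vertices preserves K_3, so Aut(K_3) = S_3 of order 3! = 6.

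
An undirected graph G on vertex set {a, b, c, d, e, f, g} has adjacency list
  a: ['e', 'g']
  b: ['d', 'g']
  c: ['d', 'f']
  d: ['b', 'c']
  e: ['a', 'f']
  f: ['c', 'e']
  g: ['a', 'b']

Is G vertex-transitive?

Yes

G is 2-regular and connected on 7 vertices, i.e. the cycle C_7. The automorphisms of the 7-cycle are exactly the symmetries of a regular 7-gon: the dihedral group D_7, |D_7| = 14. Under this action every vertex can be carried to every other, so G is vertex-transitive.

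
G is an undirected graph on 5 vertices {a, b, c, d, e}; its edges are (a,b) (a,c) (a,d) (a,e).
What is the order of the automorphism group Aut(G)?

Vertex a has degree 4 and every other vertex has degree 1, so G is the star K_{1,4} with centre a. Any automorphism fixes the centre and permutes the 4 leaves freely, so Aut(G) ≅ S_4 of order 4! = 24.

24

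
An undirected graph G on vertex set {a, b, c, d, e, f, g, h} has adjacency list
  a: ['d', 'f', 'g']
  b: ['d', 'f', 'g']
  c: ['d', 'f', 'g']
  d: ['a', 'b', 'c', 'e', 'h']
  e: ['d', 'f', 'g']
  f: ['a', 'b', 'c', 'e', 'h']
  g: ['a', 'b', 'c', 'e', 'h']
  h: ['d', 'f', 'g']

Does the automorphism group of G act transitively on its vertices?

No

Automorphisms preserve degree, but G has vertices of degree 3 and vertices of degree 5; no automorphism maps one to the other, so G is not vertex-transitive.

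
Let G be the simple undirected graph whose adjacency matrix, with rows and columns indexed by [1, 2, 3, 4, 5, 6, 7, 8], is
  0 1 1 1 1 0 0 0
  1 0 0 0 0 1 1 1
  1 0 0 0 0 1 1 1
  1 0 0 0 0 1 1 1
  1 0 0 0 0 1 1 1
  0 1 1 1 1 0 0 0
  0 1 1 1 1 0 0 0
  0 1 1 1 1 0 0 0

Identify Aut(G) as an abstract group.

S_4 ≀ Z_2

G is 4-regular and bipartite with parts {2, 3, 4, 5} and {1, 6, 7, 8} (each part is independent and every cross-pair is an edge), so G = K_{4,4}. Each part can be permuted independently (S_4 × S_4) and the two equal-size parts can also be swapped, giving (S_4 × S_4) ⋊ Z_2 of order 2·(4!)² = 1152.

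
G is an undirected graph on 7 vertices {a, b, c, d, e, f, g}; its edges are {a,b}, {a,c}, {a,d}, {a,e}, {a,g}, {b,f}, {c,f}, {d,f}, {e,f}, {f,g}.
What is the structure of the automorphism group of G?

S_2 × S_5

The vertices split by degree into {a, f} (degree 5) and {b, c, d, e, g} (degree 2); every edge runs between the two parts, so G is the complete bipartite graph K_{2,5}. The parts have unequal sizes, so no automorphism swaps them; each part is permuted independently, giving S_2 × S_5 of order 2!·5! = 240.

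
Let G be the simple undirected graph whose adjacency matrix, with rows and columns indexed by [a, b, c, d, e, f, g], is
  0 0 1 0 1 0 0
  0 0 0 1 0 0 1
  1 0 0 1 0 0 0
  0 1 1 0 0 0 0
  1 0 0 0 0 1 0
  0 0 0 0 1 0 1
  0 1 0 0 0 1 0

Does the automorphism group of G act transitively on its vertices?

Yes

Every vertex has degree 2 and the graph is connected, so G is the 7-cycle C_7. The automorphisms of the 7-cycle are exactly the symmetries of a regular 7-gon: the dihedral group D_7, |D_7| = 14. Under this action every vertex can be carried to every other, so G is vertex-transitive.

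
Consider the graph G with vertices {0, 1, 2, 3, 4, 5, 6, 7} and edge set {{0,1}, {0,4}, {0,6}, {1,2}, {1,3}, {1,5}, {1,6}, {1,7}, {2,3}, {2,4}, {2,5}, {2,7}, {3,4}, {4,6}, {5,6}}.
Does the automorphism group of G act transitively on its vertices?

Vertex 1 is the only vertex of degree 6, so every automorphism fixes it; G is not vertex-transitive.

No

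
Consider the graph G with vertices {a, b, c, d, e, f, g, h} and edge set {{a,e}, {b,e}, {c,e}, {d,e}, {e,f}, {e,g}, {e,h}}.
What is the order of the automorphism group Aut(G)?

5040

Vertex e has degree 7 and every other vertex has degree 1, so G is the star K_{1,7} with centre e. The 7 leaves are pairwise interchangeable while the centre is fixed, giving Aut(G) = S_7.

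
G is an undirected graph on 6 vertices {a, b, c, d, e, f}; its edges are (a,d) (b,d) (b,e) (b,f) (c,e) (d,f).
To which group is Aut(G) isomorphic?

Degrees alone do not determine every vertex (e.g. a and c both have degree 1), but their neighbour-degree multisets differ: N(a) has degrees [3] while N(c) has degrees [2]. Repeating this refinement separates all vertices, so the only automorphism is the identity.

{e}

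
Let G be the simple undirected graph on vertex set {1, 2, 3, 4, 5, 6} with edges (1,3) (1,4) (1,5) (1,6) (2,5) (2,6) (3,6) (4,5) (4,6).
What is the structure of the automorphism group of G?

the trivial group

Degrees alone do not determine every vertex (e.g. 1 and 6 both have degree 4), but their neighbour-degree multisets differ: N(1) has degrees [2, 3, 3, 4] while N(6) has degrees [2, 2, 3, 4]. Repeating this refinement separates all vertices, so the only automorphism is the identity.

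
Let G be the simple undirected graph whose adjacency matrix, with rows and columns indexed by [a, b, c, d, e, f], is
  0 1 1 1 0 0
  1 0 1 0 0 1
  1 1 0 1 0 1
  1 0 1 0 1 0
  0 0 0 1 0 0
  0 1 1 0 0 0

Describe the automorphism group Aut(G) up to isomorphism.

Degrees alone do not determine every vertex (e.g. a and b both have degree 3), but their neighbour-degree multisets differ: N(a) has degrees [3, 3, 4] while N(b) has degrees [2, 3, 4]. Repeating this refinement separates all vertices, so the only automorphism is the identity.

{e}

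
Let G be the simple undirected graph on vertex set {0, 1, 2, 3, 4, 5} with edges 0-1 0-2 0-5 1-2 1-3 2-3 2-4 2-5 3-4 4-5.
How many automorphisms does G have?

Vertex 2 is the unique vertex of degree 5; the remaining 5 vertices each have degree 3 and induce a cycle, so G is the wheel on 6 vertices with hub 2. With the hub fixed, the remaining symmetry is that of the rim cycle C_5, giving the dihedral group D_5.

10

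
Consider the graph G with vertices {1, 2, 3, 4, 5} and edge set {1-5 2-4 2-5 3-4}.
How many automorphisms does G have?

2

The degree sequence is [1, 2, 1, 2, 2]; the two degree-1 vertices 1 and 3 are the ends of a path, so G = P_5. The only nontrivial automorphism of a path is the end-to-end reflection, so Aut(G) ≅ Z_2.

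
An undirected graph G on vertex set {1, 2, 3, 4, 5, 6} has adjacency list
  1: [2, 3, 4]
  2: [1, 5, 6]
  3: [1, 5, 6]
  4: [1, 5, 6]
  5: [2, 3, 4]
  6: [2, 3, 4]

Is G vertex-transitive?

G is 3-regular and bipartite with parts {1, 5, 6} and {2, 3, 4} (each part is independent and every cross-pair is an edge), so G = K_{3,3}. Each part can be permuted independently (S_3 × S_3) and the two equal-size parts can also be swapped, giving (S_3 × S_3) ⋊ Z_2 of order 2·(3!)² = 72. Under this action every vertex can be carried to every other, so G is vertex-transitive.

Yes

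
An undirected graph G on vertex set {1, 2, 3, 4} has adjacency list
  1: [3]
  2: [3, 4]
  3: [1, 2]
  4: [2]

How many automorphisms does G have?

2

The degree sequence is [1, 2, 2, 1]; the two degree-1 vertices 1 and 4 are the ends of a path, so G = P_4. The only nontrivial automorphism of a path is the end-to-end reflection, so Aut(G) ≅ Z_2.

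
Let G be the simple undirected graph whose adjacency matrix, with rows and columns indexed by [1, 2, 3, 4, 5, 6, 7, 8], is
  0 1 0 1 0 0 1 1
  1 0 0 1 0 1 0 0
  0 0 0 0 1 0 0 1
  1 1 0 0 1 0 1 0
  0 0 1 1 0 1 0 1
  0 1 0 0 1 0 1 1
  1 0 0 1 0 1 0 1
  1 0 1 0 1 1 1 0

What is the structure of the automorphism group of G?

the trivial group

The degree sequence is [4, 3, 2, 4, 4, 4, 4, 5]. Checking the degree-preserving permutations of the vertex set shows that none except the identity preserves every edge, so Aut(G) is trivial.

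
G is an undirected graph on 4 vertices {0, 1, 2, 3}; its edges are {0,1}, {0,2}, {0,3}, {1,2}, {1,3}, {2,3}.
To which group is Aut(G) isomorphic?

Every vertex has degree 3, so G is the complete graph K_4. Every bijection on the vertex set is an automorphism of K_4; hence Aut(K_4) ≅ S_4, order 24.

S_4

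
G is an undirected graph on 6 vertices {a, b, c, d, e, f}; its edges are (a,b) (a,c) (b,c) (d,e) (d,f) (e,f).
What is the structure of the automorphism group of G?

G has two connected components, {d, e, f} and {a, b, c}; each is 2-regular, so G = C_3 ⊔ C_3. With two isomorphic components, Aut(G) = Aut(C_3) ≀ S_2 = (D_3 × D_3) ⋊ Z_2: permute each cycle by D_3, then optionally swap the two cycles. Order 2·(2·3)² = 72.

D_3 ≀ Z_2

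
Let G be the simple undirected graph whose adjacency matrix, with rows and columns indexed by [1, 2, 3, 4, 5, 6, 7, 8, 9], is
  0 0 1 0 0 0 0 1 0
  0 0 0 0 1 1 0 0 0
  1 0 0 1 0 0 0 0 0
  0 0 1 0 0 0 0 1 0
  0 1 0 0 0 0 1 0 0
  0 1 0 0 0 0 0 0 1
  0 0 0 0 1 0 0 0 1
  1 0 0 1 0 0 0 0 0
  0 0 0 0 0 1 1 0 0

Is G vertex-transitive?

G has two connected components, {2, 5, 6, 7, 9} and {1, 3, 4, 8}; each is 2-regular, so G = C_5 ⊔ C_4. The orbit of 1 under Aut(G) is {1, 3, 4, 8}, which does not contain 2, so G is not vertex-transitive.

No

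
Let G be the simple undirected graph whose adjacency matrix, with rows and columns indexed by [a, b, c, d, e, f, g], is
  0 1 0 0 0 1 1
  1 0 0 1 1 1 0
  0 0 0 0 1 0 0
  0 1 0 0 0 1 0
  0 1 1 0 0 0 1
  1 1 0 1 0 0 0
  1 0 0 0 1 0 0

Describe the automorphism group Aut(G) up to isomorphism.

the trivial group

The degree sequence is [3, 4, 1, 2, 3, 3, 2]. Checking the degree-preserving permutations of the vertex set shows that none except the identity preserves every edge, so Aut(G) is trivial.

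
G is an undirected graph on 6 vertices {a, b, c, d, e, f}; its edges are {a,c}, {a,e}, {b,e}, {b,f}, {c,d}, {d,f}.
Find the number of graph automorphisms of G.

Every vertex has degree 2 and the graph is connected, so G is the 6-cycle C_6. C_6 has 6 rotations and 6 reflections, so Aut(C_6) ≅ D_6 of order 12.

12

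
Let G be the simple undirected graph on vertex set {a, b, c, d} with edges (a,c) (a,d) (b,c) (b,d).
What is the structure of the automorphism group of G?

the dihedral group of order 8

G is 2-regular and connected on 4 vertices, i.e. the cycle C_4. C_4 has 4 rotations and 4 reflections, so Aut(C_4) ≅ D_4 of order 8.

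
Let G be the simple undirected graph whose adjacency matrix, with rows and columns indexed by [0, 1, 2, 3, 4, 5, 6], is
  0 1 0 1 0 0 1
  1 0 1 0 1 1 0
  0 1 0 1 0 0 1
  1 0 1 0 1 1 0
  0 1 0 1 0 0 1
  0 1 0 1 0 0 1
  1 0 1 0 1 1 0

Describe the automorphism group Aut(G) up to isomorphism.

The vertices split by degree into {1, 3, 6} (degree 4) and {0, 2, 4, 5} (degree 3); every edge runs between the two parts, so G is the complete bipartite graph K_{3,4}. Automorphisms preserve the bipartition setwise (since the parts differ in size) and act as S_3 × S_4 within it; |Aut| = 144.

S_3 × S_4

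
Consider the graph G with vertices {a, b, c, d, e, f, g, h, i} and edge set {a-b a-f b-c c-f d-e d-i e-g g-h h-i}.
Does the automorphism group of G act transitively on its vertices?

G has two connected components, {d, e, g, h, i} and {a, b, c, f}; each is 2-regular, so G = C_5 ⊔ C_4. The orbit of a under Aut(G) is {a, b, c, f}, which does not contain d, so G is not vertex-transitive.

No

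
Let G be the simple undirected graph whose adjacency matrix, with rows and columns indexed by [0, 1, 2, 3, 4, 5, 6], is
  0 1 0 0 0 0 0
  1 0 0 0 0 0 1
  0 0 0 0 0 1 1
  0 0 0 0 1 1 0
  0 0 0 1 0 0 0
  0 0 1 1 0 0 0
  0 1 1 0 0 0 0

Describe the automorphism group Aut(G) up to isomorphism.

the cyclic group of order 2

The degree sequence is [1, 2, 2, 2, 1, 2, 2]; the two degree-1 vertices 0 and 4 are the ends of a path, so G = P_7. The only nontrivial automorphism of a path is the end-to-end reflection, so Aut(G) ≅ Z_2.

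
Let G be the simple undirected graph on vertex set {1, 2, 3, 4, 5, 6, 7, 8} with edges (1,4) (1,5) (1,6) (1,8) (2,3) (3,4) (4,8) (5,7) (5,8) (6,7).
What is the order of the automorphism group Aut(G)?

The degree sequence is [4, 1, 2, 3, 3, 2, 2, 3]. Checking the degree-preserving permutations of the vertex set shows that none except the identity preserves every edge, so Aut(G) is trivial.

1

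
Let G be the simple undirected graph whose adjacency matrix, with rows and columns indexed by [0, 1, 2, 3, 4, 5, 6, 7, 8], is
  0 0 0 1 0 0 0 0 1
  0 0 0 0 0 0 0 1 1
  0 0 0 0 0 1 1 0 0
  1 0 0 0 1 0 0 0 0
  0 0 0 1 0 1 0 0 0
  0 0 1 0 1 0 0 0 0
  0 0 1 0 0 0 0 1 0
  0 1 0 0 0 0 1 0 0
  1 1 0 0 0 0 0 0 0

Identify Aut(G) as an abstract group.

Every vertex has degree 2 and the graph is connected, so G is the 9-cycle C_9. The automorphisms of the 9-cycle are exactly the symmetries of a regular 9-gon: the dihedral group D_9, |D_9| = 18.

D_9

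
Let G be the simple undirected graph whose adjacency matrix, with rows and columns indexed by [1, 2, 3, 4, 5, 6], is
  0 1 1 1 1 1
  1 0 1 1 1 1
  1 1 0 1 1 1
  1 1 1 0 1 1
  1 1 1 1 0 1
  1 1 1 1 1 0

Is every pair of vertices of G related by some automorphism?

Every vertex has degree 5, so G is the complete graph K_6. Any permutation of the 6 vertices preserves K_6, so Aut(K_6) = S_6 of order 6! = 720. Under this action every vertex can be carried to every other, so G is vertex-transitive.

Yes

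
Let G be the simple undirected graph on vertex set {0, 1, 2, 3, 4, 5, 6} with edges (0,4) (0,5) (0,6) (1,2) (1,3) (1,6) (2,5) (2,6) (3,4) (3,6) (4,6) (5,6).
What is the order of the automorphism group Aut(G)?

Vertex 6 is the unique vertex of degree 6; the remaining 6 vertices each have degree 3 and induce a cycle, so G is the wheel on 7 vertices with hub 6. Every automorphism fixes the hub and acts on the rim 6-cycle, so Aut(G) ≅ Aut(C_6) = D_6 of order 12.

12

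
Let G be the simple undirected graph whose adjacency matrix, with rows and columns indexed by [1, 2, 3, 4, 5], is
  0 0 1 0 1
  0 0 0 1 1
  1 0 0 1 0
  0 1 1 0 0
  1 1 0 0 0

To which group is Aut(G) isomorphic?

G is 2-regular and connected on 5 vertices, i.e. the cycle C_5. The automorphisms of the 5-cycle are exactly the symmetries of a regular 5-gon: the dihedral group D_5, |D_5| = 10.

D_5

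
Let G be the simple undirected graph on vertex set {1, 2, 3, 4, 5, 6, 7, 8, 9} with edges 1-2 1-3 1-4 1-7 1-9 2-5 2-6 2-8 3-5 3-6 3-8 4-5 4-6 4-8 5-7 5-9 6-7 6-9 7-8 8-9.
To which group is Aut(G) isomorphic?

S_4 × S_5

The vertices split by degree into {1, 5, 6, 8} (degree 5) and {2, 3, 4, 7, 9} (degree 4); every edge runs between the two parts, so G is the complete bipartite graph K_{4,5}. The parts have unequal sizes, so no automorphism swaps them; each part is permuted independently, giving S_4 × S_5 of order 4!·5! = 2880.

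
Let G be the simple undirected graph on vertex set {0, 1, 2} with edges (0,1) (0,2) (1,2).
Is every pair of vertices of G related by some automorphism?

Every vertex has degree 2, so G is the complete graph K_3. Every bijection on the vertex set is an automorphism of K_3; hence Aut(K_3) ≅ S_3, order 6. This group acts transitively on the 3 vertices.

Yes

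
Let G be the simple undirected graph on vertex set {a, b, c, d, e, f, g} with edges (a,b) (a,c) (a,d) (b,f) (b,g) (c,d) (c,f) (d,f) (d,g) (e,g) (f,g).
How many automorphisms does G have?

1

The degree sequence is [3, 3, 3, 4, 1, 4, 4]. Checking the degree-preserving permutations of the vertex set shows that none except the identity preserves every edge, so Aut(G) is trivial.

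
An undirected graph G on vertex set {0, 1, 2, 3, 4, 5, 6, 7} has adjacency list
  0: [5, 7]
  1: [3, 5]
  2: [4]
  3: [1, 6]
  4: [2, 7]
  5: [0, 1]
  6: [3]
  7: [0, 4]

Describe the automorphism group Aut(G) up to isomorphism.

The degree sequence is [2, 2, 1, 2, 2, 2, 1, 2]; the two degree-1 vertices 2 and 6 are the ends of a path, so G = P_8. The only nontrivial automorphism of a path is the end-to-end reflection, so Aut(G) ≅ Z_2.

the cyclic group of order 2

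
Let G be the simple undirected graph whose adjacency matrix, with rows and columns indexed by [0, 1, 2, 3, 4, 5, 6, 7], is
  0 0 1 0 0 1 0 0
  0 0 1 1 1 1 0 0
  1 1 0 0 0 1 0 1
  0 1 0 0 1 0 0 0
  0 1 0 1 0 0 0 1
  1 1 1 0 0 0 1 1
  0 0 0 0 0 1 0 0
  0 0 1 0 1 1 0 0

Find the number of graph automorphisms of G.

1

The degree sequence is [2, 4, 4, 2, 3, 5, 1, 3]. Checking the degree-preserving permutations of the vertex set shows that none except the identity preserves every edge, so Aut(G) is trivial.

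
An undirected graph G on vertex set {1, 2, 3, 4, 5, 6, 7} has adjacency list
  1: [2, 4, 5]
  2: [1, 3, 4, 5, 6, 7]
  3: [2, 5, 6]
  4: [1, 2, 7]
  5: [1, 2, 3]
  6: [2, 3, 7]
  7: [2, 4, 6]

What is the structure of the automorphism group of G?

the dihedral group of order 12

Vertex 2 is the unique vertex of degree 6; the remaining 6 vertices each have degree 3 and induce a cycle, so G is the wheel on 7 vertices with hub 2. With the hub fixed, the remaining symmetry is that of the rim cycle C_6, giving the dihedral group D_6.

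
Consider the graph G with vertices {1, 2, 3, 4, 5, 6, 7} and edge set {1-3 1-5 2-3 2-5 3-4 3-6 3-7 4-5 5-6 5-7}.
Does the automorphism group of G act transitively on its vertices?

No

Automorphisms preserve degree, but G has vertices of degree 2 and vertices of degree 5; no automorphism maps one to the other, so G is not vertex-transitive.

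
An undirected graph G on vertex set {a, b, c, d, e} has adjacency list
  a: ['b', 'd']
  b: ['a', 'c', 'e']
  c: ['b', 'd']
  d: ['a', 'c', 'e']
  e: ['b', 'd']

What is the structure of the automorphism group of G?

S_3 × S_2

The vertices split by degree into {b, d} (degree 3) and {a, c, e} (degree 2); every edge runs between the two parts, so G is the complete bipartite graph K_{2,3}. Automorphisms preserve the bipartition setwise (since the parts differ in size) and act as S_3 × S_2 within it; |Aut| = 12.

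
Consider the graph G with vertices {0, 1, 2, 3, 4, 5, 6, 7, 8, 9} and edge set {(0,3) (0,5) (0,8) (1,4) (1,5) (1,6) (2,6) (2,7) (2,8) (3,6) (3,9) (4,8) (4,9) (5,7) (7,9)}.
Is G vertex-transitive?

G is 3-regular on 10 vertices with no triangles and no 4-cycles (girth 5): this is the Petersen graph. It is a classical fact that the Petersen graph has automorphism group S_5 (order 120), arising from its description as the Kneser graph K(5,2). Under this action every vertex can be carried to every other, so G is vertex-transitive.

Yes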